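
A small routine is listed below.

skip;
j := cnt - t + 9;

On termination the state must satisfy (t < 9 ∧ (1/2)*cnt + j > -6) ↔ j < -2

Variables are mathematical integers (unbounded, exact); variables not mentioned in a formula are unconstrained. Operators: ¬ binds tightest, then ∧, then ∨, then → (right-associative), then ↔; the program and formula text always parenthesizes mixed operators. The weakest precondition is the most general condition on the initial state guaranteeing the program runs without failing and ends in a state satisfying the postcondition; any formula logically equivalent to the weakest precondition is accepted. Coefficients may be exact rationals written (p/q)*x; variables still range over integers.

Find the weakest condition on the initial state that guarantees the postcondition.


Working backward. After the program, (t < 9 ∧ (1/2)*cnt + j > -6) ↔ j < -2 must hold.
Before j := cnt - t + 9: (t < 9 ∧ (3/2)*cnt > t - 15) ↔ cnt < t - 11
Before skip: (t < 9 ∧ (3/2)*cnt > t - 15) ↔ cnt < t - 11
Answer: WP = (t < 9 ∧ (3/2)*cnt > t - 15) ↔ cnt < t - 11


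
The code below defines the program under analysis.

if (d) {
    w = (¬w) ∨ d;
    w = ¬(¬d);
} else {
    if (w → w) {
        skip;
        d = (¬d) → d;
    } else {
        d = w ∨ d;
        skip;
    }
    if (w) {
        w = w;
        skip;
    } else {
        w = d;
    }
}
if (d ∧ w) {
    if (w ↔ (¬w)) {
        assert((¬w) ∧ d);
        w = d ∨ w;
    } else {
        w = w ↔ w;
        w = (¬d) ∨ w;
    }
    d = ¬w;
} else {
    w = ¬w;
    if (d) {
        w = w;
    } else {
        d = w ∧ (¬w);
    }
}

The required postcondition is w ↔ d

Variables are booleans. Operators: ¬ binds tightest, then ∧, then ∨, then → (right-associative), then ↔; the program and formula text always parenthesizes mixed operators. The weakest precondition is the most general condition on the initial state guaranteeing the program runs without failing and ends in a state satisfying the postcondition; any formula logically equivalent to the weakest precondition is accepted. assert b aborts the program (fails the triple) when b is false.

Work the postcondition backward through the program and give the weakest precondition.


Working backward. After the program, w ↔ d must hold.
Then branch requires ((w ↔ (¬w)) → ((¬w) ∧ d ∧ ((d ∨ w) ↔ (¬(d ∨ w))))) ∧ (w ↔ (¬w)); else branch requires (d → ((¬w) ↔ d)) ∧ ((¬d) → w).
Before the if: ((d ∧ w) → (((w ↔ (¬w)) → ((¬w) ∧ d ∧ ((d ∨ w) ↔ (¬(d ∨ w))))) ∧ (w ↔ (¬w)))) ∧ ((¬(d ∧ w)) → ((d → ((¬w) ↔ d)) ∧ ((¬d) → w)))
Then branch requires (¬d) ∧ ((¬d) → ((d → ((¬d) ↔ d)) ∧ ((¬d) → d))); else branch requires (w → (((((¬d) → d) ∧ w) → (((w ↔ (¬w)) → ((¬w) ∧ ((¬d) → d) ∧ ((((¬d) → d) ∨ w) ↔ (¬(((¬d) → d) ∨ w))))) ∧ (w ↔ (¬w)))) ∧ ((¬(((¬d) → d) ∧ w)) → ((((¬d) → d) → ((¬w) ↔ ((¬d) → d))) ∧ ((¬((¬d) → d)) → w))))) ∧ ((¬w) → ((¬((¬d) → d)) ∧ ((¬((¬d) → d)) → ((((¬d) → d) → ((¬((¬d) → d)) ↔ ((¬d) → d))) ∧ ((¬((¬d) → d)) → ((¬d) → d)))))).
Before the if: (d → ((¬d) ∧ ((¬d) → ((d → ((¬d) ↔ d)) ∧ ((¬d) → d))))) ∧ ((¬d) → ((w → (((((¬d) → d) ∧ w) → (((w ↔ (¬w)) → ((¬w) ∧ ((¬d) → d) ∧ ((((¬d) → d) ∨ w) ↔ (¬(((¬d) → d) ∨ w))))) ∧ (w ↔ (¬w)))) ∧ ((¬(((¬d) → d) ∧ w)) → ((((¬d) → d) → ((¬w) ↔ ((¬d) → d))) ∧ ((¬((¬d) → d)) → w))))) ∧ ((¬w) → ((¬((¬d) → d)) ∧ ((¬((¬d) → d)) → ((((¬d) → d) → ((¬((¬d) → d)) ↔ ((¬d) → d))) ∧ ((¬((¬d) → d)) → ((¬d) → d))))))))
Answer: WP = (d → ((¬d) ∧ ((¬d) → ((d → ((¬d) ↔ d)) ∧ ((¬d) → d))))) ∧ ((¬d) → ((w → (((((¬d) → d) ∧ w) → (((w ↔ (¬w)) → ((¬w) ∧ ((¬d) → d) ∧ ((((¬d) → d) ∨ w) ↔ (¬(((¬d) → d) ∨ w))))) ∧ (w ↔ (¬w)))) ∧ ((¬(((¬d) → d) ∧ w)) → ((((¬d) → d) → ((¬w) ↔ ((¬d) → d))) ∧ ((¬((¬d) → d)) → w))))) ∧ ((¬w) → ((¬((¬d) → d)) ∧ ((¬((¬d) → d)) → ((((¬d) → d) → ((¬((¬d) → d)) ↔ ((¬d) → d))) ∧ ((¬((¬d) → d)) → ((¬d) → d))))))))


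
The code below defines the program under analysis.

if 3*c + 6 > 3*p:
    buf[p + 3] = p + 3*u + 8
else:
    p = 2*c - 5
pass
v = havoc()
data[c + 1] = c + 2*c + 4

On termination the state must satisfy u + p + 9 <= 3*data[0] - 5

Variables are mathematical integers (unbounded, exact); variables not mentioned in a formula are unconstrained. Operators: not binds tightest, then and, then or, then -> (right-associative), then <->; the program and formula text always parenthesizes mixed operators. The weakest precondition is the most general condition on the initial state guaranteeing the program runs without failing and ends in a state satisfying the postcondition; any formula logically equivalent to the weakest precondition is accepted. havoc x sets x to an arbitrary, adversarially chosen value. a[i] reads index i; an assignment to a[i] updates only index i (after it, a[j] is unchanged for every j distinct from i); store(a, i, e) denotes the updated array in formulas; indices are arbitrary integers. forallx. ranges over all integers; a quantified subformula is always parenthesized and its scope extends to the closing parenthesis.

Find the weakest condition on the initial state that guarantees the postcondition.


Working backward. After the program, the postcondition u + p + 9 <= 3*data[0] - 5 must hold; in canonical form it is p + u <= 3*data[0] - 14.
Before data[c + 1] := c + 2*c + 4: p + u <= 3*store(data, c + 1, 3*c + 4)[0] - 14
Before havoc v: p + u <= 3*store(data, c + 1, 3*c + 4)[0] - 14
Before skip: p + u <= 3*store(data, c + 1, 3*c + 4)[0] - 14
Then branch requires p + u <= 3*store(data, c + 1, 3*c + 4)[0] - 14; else branch requires 2*c + u <= 3*store(data, c + 1, 3*c + 4)[0] - 9.
Before the if: (3*c > 3*p - 6 -> p + u <= 3*store(data, c + 1, 3*c + 4)[0] - 14) and ((not (3*c > 3*p - 6)) -> 2*c + u <= 3*store(data, c + 1, 3*c + 4)[0] - 9)
Answer: WP = (3*c > 3*p - 6 -> p + u <= 3*store(data, c + 1, 3*c + 4)[0] - 14) and ((not (3*c > 3*p - 6)) -> 2*c + u <= 3*store(data, c + 1, 3*c + 4)[0] - 9)


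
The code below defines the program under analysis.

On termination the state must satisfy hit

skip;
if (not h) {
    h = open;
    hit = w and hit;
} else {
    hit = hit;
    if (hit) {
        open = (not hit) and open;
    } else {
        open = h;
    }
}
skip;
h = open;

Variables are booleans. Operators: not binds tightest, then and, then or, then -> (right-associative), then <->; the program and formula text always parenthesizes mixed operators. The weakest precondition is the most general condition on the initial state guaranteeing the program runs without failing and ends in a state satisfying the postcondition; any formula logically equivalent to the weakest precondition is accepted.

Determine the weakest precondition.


Working backward. After the program, hit must hold.
Before h := open: hit
Before skip: hit
Then branch requires w and hit; else branch requires (not hit) -> hit.
Before the if: ((not h) -> (w and hit)) and (h -> ((not hit) -> hit))
Before skip: ((not h) -> (w and hit)) and (h -> ((not hit) -> hit))
Answer: WP = ((not h) -> (w and hit)) and (h -> ((not hit) -> hit))


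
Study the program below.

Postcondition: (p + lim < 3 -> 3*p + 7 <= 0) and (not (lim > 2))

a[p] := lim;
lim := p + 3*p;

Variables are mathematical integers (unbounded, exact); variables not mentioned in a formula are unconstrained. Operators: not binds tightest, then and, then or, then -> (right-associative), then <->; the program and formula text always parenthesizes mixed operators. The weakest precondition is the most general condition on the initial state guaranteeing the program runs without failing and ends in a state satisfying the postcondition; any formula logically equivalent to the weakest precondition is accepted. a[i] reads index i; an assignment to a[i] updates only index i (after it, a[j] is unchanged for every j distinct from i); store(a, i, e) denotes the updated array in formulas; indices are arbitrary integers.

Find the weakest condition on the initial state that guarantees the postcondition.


Working backward. After the program, the postcondition (p + lim < 3 -> 3*p + 7 <= 0) and (not (lim > 2)) must hold; in canonical form it is (lim + p < 3 -> 3*p <= -7) and (not (lim > 2)).
Before lim := p + 3*p: (5*p < 3 -> 3*p <= -7) and (not (4*p > 2))
Before a[p] := lim: (5*p < 3 -> 3*p <= -7) and (not (4*p > 2))
Answer: WP = (5*p < 3 -> 3*p <= -7) and (not (4*p > 2))


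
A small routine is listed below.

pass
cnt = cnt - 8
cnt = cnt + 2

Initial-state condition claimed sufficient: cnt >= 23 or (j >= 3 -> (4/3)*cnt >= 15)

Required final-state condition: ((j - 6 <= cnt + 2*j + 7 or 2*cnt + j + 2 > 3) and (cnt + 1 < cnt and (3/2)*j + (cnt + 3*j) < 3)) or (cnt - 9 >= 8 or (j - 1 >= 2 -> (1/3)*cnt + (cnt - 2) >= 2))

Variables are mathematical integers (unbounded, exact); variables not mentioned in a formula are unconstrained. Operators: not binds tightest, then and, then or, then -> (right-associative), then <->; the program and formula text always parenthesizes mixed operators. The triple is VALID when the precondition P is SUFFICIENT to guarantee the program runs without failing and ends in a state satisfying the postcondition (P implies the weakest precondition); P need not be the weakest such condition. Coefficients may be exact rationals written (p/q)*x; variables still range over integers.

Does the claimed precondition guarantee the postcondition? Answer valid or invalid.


Working backward. After the program, the postcondition ((j - 6 <= cnt + 2*j + 7 or 2*cnt + j + 2 > 3) and (cnt + 1 < cnt and (3/2)*j + (cnt + 3*j) < 3)) or (cnt - 9 >= 8 or (j - 1 >= 2 -> (1/3)*cnt + (cnt - 2) >= 2)) must hold; in canonical form it is cnt >= 17 or (j >= 3 -> (4/3)*cnt >= 4).
Before cnt := cnt + 2: cnt >= 15 or (j >= 3 -> (4/3)*cnt >= 4/3)
Before cnt := cnt - 8: cnt >= 23 or (j >= 3 -> (4/3)*cnt >= 12)
Before skip: cnt >= 23 or (j >= 3 -> (4/3)*cnt >= 12)
The weakest precondition is cnt >= 23 or (j >= 3 -> (4/3)*cnt >= 12).
Check whether cnt >= 23 or (j >= 3 -> (4/3)*cnt >= 15) implies it.
Every state satisfying the precondition satisfies the weakest precondition: the implication holds.
Answer: valid


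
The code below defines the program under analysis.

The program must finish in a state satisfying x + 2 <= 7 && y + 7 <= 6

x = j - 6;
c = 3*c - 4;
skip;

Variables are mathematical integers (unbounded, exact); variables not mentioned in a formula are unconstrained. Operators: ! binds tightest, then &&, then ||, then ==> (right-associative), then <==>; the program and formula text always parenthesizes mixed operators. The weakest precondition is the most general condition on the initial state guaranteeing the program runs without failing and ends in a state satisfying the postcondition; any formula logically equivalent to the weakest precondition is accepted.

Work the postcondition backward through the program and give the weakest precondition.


Working backward. After the program, the postcondition x + 2 <= 7 && y + 7 <= 6 must hold; in canonical form it is x <= 5 && y <= -1.
Before skip: x <= 5 && y <= -1
Before c := 3*c - 4: x <= 5 && y <= -1
Before x := j - 6: j <= 11 && y <= -1
Answer: WP = j <= 11 && y <= -1


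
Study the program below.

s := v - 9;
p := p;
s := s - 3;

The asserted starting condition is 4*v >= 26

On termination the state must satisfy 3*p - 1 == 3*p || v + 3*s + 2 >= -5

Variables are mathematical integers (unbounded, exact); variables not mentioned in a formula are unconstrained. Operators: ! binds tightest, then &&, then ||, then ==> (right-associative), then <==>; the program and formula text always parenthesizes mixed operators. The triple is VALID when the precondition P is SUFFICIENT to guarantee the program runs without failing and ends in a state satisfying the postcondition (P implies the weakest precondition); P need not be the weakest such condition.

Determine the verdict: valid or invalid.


Working backward. After the program, the postcondition 3*p - 1 == 3*p || v + 3*s + 2 >= -5 must hold; in canonical form it is 3*s + v >= -7.
Before s := s - 3: 3*s + v >= 2
Before p := p: 3*s + v >= 2
Before s := v - 9: 4*v >= 29
The weakest precondition is 4*v >= 29.
Check whether 4*v >= 26 implies it.
Countermodel: at the initial state v = 7, the precondition holds but the weakest precondition fails.
Answer: invalid


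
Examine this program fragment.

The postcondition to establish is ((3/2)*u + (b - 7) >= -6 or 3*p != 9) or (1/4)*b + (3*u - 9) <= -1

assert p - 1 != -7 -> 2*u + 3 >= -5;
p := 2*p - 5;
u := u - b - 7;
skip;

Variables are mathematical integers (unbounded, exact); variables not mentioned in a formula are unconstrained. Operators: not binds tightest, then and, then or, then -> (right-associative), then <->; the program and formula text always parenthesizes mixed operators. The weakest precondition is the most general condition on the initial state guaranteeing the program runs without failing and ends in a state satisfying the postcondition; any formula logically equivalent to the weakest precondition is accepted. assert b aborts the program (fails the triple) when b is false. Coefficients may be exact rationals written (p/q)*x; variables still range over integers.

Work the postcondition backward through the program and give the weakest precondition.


Working backward. After the program, the postcondition ((3/2)*u + (b - 7) >= -6 or 3*p != 9) or (1/4)*b + (3*u - 9) <= -1 must hold; in canonical form it is b + (3/2)*u >= 1 or 3*p != 9 or (1/4)*b + 3*u <= 8.
Before skip: b + (3/2)*u >= 1 or 3*p != 9 or (1/4)*b + 3*u <= 8
Before u := u - b - 7: (3/2)*u >= (1/2)*b + 23/2 or 3*p != 9 or 3*u <= (11/4)*b + 29
Before p := 2*p - 5: (3/2)*u >= (1/2)*b + 23/2 or 6*p != 24 or 3*u <= (11/4)*b + 29
Before assert p - 1 != -7 -> 2*u + 3 >= -5: (p != -6 -> 2*u >= -8) and ((3/2)*u >= (1/2)*b + 23/2 or 6*p != 24 or 3*u <= (11/4)*b + 29)
Answer: WP = (p != -6 -> 2*u >= -8) and ((3/2)*u >= (1/2)*b + 23/2 or 6*p != 24 or 3*u <= (11/4)*b + 29)


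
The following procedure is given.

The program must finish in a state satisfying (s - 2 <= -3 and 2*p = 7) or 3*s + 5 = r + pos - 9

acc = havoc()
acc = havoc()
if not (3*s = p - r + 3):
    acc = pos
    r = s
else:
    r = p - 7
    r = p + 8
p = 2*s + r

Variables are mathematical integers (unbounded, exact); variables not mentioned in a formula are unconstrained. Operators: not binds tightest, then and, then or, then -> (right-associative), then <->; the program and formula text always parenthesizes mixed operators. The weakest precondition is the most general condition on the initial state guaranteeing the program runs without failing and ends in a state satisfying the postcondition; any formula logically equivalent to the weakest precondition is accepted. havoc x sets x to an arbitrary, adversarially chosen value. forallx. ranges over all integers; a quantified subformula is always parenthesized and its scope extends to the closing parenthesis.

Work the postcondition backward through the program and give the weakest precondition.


Working backward. After the program, the postcondition (s - 2 <= -3 and 2*p = 7) or 3*s + 5 = r + pos - 9 must hold; in canonical form it is (s <= -1 and 2*p = 7) or 3*s = pos + r - 14.
Before p := 2*s + r: (s <= -1 and 2*r + 4*s = 7) or 3*s = pos + r - 14
Then branch requires (s <= -1 and 6*s = 7) or 2*s = pos - 14; else branch requires (s <= -1 and 2*p + 4*s = -9) or 3*s = p + pos - 6.
Before the if: ((not (r + 3*s = p + 3)) -> ((s <= -1 and 6*s = 7) or 2*s = pos - 14)) and (r + 3*s = p + 3 -> ((s <= -1 and 2*p + 4*s = -9) or 3*s = p + pos - 6))
Before havoc acc: ((not (r + 3*s = p + 3)) -> ((s <= -1 and 6*s = 7) or 2*s = pos - 14)) and (r + 3*s = p + 3 -> ((s <= -1 and 2*p + 4*s = -9) or 3*s = p + pos - 6))
Before havoc acc: ((not (r + 3*s = p + 3)) -> ((s <= -1 and 6*s = 7) or 2*s = pos - 14)) and (r + 3*s = p + 3 -> ((s <= -1 and 2*p + 4*s = -9) or 3*s = p + pos - 6))
Answer: WP = ((not (r + 3*s = p + 3)) -> ((s <= -1 and 6*s = 7) or 2*s = pos - 14)) and (r + 3*s = p + 3 -> ((s <= -1 and 2*p + 4*s = -9) or 3*s = p + pos - 6))


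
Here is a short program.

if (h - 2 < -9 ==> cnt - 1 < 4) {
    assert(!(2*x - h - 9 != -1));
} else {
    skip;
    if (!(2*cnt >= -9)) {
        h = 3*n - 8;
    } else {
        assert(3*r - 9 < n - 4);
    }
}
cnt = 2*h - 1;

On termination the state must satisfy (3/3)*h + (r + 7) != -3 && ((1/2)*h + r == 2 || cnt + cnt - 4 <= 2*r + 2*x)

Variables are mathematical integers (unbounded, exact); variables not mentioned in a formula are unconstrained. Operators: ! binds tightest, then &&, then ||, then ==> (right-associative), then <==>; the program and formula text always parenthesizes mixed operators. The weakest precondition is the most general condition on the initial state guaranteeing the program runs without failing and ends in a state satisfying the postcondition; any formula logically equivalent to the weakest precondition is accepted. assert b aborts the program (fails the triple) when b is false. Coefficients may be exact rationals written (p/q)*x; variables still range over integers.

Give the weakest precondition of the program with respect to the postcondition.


Working backward. After the program, the postcondition (3/3)*h + (r + 7) != -3 && ((1/2)*h + r == 2 || cnt + cnt - 4 <= 2*r + 2*x) must hold; in canonical form it is h + r != -10 && ((1/2)*h + r == 2 || 2*cnt <= 2*r + 2*x + 4).
Before cnt := 2*h - 1: h + r != -10 && ((1/2)*h + r == 2 || 4*h <= 2*r + 2*x + 6)
Then branch requires (!(2*x != h + 8)) && h + r != -10 && ((1/2)*h + r == 2 || 4*h <= 2*r + 2*x + 6); else branch requires ((!(2*cnt >= -9)) ==> (3*n + r != -2 && ((3/2)*n + r == 6 || 12*n <= 2*r + 2*x + 38))) && (2*cnt >= -9 ==> (3*r < n + 5 && h + r != -10 && ((1/2)*h + r == 2 || 4*h <= 2*r + 2*x + 6))).
Before the if: ((h < -7 ==> cnt < 5) ==> ((!(2*x != h + 8)) && h + r != -10 && ((1/2)*h + r == 2 || 4*h <= 2*r + 2*x + 6))) && ((!(h < -7 ==> cnt < 5)) ==> (((!(2*cnt >= -9)) ==> (3*n + r != -2 && ((3/2)*n + r == 6 || 12*n <= 2*r + 2*x + 38))) && (2*cnt >= -9 ==> (3*r < n + 5 && h + r != -10 && ((1/2)*h + r == 2 || 4*h <= 2*r + 2*x + 6)))))
Answer: WP = ((h < -7 ==> cnt < 5) ==> ((!(2*x != h + 8)) && h + r != -10 && ((1/2)*h + r == 2 || 4*h <= 2*r + 2*x + 6))) && ((!(h < -7 ==> cnt < 5)) ==> (((!(2*cnt >= -9)) ==> (3*n + r != -2 && ((3/2)*n + r == 6 || 12*n <= 2*r + 2*x + 38))) && (2*cnt >= -9 ==> (3*r < n + 5 && h + r != -10 && ((1/2)*h + r == 2 || 4*h <= 2*r + 2*x + 6)))))


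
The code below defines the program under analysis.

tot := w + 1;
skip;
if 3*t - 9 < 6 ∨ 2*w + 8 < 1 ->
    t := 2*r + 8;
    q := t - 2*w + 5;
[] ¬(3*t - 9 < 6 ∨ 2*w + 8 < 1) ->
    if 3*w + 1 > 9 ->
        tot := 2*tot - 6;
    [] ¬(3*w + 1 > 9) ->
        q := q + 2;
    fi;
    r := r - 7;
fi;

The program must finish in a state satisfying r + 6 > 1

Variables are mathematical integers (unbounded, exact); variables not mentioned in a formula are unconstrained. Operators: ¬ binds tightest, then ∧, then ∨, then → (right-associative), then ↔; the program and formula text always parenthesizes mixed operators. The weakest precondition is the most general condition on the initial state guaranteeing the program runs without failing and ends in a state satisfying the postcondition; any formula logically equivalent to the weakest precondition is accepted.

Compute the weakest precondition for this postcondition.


Working backward. After the program, the postcondition r + 6 > 1 must hold; in canonical form it is r > -5.
Then branch requires r > -5; else branch requires (3*w > 8 → r > 2) ∧ ((¬(3*w > 8)) → r > 2).
Before the if: ((3*t < 15 ∨ 2*w < -7) → r > -5) ∧ ((¬(3*t < 15 ∨ 2*w < -7)) → ((3*w > 8 → r > 2) ∧ ((¬(3*w > 8)) → r > 2)))
Before skip: ((3*t < 15 ∨ 2*w < -7) → r > -5) ∧ ((¬(3*t < 15 ∨ 2*w < -7)) → ((3*w > 8 → r > 2) ∧ ((¬(3*w > 8)) → r > 2)))
Before tot := w + 1: ((3*t < 15 ∨ 2*w < -7) → r > -5) ∧ ((¬(3*t < 15 ∨ 2*w < -7)) → ((3*w > 8 → r > 2) ∧ ((¬(3*w > 8)) → r > 2)))
Answer: WP = ((3*t < 15 ∨ 2*w < -7) → r > -5) ∧ ((¬(3*t < 15 ∨ 2*w < -7)) → ((3*w > 8 → r > 2) ∧ ((¬(3*w > 8)) → r > 2)))


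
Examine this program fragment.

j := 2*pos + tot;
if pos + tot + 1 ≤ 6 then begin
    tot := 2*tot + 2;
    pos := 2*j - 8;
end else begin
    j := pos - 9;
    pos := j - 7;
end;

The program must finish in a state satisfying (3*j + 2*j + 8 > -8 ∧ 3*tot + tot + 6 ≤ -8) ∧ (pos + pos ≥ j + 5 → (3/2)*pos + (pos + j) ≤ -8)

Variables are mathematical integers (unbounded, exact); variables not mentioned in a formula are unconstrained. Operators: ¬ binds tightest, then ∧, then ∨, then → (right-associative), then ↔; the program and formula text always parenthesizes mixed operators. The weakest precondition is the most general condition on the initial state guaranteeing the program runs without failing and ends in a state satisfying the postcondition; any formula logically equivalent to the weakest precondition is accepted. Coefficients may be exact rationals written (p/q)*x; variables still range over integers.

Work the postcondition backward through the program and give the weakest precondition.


Working backward. After the program, the postcondition (3*j + 2*j + 8 > -8 ∧ 3*tot + tot + 6 ≤ -8) ∧ (pos + pos ≥ j + 5 → (3/2)*pos + (pos + j) ≤ -8) must hold; in canonical form it is 5*j > -16 ∧ 4*tot ≤ -14 ∧ (2*pos ≥ j + 5 → j + (5/2)*pos ≤ -8).
Then branch requires 5*j > -16 ∧ 8*tot ≤ -22 ∧ (3*j ≥ 21 → 6*j ≤ 12); else branch requires 5*pos > 29 ∧ 4*tot ≤ -14 ∧ (pos ≥ 28 → (7/2)*pos ≤ 41).
Before the if: (pos + tot ≤ 5 → (5*j > -16 ∧ 8*tot ≤ -22 ∧ (3*j ≥ 21 → 6*j ≤ 12))) ∧ ((¬(pos + tot ≤ 5)) → (5*pos > 29 ∧ 4*tot ≤ -14 ∧ (pos ≥ 28 → (7/2)*pos ≤ 41)))
Before j := 2*pos + tot: (pos + tot ≤ 5 → (10*pos + 5*tot > -16 ∧ 8*tot ≤ -22 ∧ (6*pos + 3*tot ≥ 21 → 12*pos + 6*tot ≤ 12))) ∧ ((¬(pos + tot ≤ 5)) → (5*pos > 29 ∧ 4*tot ≤ -14 ∧ (pos ≥ 28 → (7/2)*pos ≤ 41)))
Answer: WP = (pos + tot ≤ 5 → (10*pos + 5*tot > -16 ∧ 8*tot ≤ -22 ∧ (6*pos + 3*tot ≥ 21 → 12*pos + 6*tot ≤ 12))) ∧ ((¬(pos + tot ≤ 5)) → (5*pos > 29 ∧ 4*tot ≤ -14 ∧ (pos ≥ 28 → (7/2)*pos ≤ 41)))


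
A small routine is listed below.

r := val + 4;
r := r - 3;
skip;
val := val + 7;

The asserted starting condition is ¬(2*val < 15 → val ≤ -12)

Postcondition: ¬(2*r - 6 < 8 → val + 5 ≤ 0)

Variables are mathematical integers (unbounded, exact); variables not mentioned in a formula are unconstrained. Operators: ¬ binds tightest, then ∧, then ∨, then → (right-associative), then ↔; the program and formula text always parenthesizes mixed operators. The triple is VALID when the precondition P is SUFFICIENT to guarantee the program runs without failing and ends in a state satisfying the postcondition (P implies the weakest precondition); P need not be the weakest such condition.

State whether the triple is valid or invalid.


Working backward. After the program, the postcondition ¬(2*r - 6 < 8 → val + 5 ≤ 0) must hold; in canonical form it is ¬(2*r < 14 → val ≤ -5).
Before val := val + 7: ¬(2*r < 14 → val ≤ -12)
Before skip: ¬(2*r < 14 → val ≤ -12)
Before r := r - 3: ¬(2*r < 20 → val ≤ -12)
Before r := val + 4: ¬(2*val < 12 → val ≤ -12)
The weakest precondition is ¬(2*val < 12 → val ≤ -12).
Check whether ¬(2*val < 15 → val ≤ -12) implies it.
Countermodel: at the initial state val = 6, the precondition holds but the weakest precondition fails.
Answer: invalid


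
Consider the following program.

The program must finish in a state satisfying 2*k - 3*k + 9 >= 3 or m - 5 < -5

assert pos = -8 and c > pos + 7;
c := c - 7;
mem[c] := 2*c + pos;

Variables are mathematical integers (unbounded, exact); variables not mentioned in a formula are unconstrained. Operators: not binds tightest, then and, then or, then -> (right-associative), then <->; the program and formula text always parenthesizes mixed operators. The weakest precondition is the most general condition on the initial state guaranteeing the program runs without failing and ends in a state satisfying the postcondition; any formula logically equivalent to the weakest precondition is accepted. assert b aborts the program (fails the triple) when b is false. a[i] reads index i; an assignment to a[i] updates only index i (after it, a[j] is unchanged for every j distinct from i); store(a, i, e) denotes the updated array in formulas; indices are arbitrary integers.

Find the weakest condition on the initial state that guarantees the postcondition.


Working backward. After the program, the postcondition 2*k - 3*k + 9 >= 3 or m - 5 < -5 must hold; in canonical form it is k <= 6 or m < 0.
Before mem[c] := 2*c + pos: k <= 6 or m < 0
Before c := c - 7: k <= 6 or m < 0
Before assert pos = -8 and c > pos + 7: pos = -8 and c > pos + 7 and (k <= 6 or m < 0)
Answer: WP = pos = -8 and c > pos + 7 and (k <= 6 or m < 0)


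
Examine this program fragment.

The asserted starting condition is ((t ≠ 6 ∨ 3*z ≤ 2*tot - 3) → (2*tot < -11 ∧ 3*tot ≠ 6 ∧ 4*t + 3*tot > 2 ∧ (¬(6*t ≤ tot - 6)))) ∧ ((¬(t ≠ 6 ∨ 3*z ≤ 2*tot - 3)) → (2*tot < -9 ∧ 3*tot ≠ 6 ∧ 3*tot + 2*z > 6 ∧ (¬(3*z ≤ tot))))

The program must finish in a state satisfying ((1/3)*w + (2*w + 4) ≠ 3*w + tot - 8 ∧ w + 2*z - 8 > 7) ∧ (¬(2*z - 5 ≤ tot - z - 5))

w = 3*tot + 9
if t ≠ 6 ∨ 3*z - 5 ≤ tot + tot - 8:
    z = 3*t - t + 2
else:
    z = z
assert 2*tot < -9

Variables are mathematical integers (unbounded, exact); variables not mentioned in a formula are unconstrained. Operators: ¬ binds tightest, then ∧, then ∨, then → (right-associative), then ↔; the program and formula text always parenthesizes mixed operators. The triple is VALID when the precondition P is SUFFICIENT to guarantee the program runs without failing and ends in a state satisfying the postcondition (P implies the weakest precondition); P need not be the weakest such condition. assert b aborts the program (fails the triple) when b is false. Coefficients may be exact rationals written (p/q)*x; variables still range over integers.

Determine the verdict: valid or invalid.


Working backward. After the program, the postcondition ((1/3)*w + (2*w + 4) ≠ 3*w + tot - 8 ∧ w + 2*z - 8 > 7) ∧ (¬(2*z - 5 ≤ tot - z - 5)) must hold; in canonical form it is tot + (2/3)*w ≠ 12 ∧ w + 2*z > 15 ∧ (¬(3*z ≤ tot)).
Before assert 2*tot < -9: 2*tot < -9 ∧ tot + (2/3)*w ≠ 12 ∧ w + 2*z > 15 ∧ (¬(3*z ≤ tot))
Then branch requires 2*tot < -9 ∧ tot + (2/3)*w ≠ 12 ∧ 4*t + w > 11 ∧ (¬(6*t ≤ tot - 6)); else branch requires 2*tot < -9 ∧ tot + (2/3)*w ≠ 12 ∧ w + 2*z > 15 ∧ (¬(3*z ≤ tot)).
Before the if: ((t ≠ 6 ∨ 3*z ≤ 2*tot - 3) → (2*tot < -9 ∧ tot + (2/3)*w ≠ 12 ∧ 4*t + w > 11 ∧ (¬(6*t ≤ tot - 6)))) ∧ ((¬(t ≠ 6 ∨ 3*z ≤ 2*tot - 3)) → (2*tot < -9 ∧ tot + (2/3)*w ≠ 12 ∧ w + 2*z > 15 ∧ (¬(3*z ≤ tot))))
Before w := 3*tot + 9: ((t ≠ 6 ∨ 3*z ≤ 2*tot - 3) → (2*tot < -9 ∧ 3*tot ≠ 6 ∧ 4*t + 3*tot > 2 ∧ (¬(6*t ≤ tot - 6)))) ∧ ((¬(t ≠ 6 ∨ 3*z ≤ 2*tot - 3)) → (2*tot < -9 ∧ 3*tot ≠ 6 ∧ 3*tot + 2*z > 6 ∧ (¬(3*z ≤ tot))))
The weakest precondition is ((t ≠ 6 ∨ 3*z ≤ 2*tot - 3) → (2*tot < -9 ∧ 3*tot ≠ 6 ∧ 4*t + 3*tot > 2 ∧ (¬(6*t ≤ tot - 6)))) ∧ ((¬(t ≠ 6 ∨ 3*z ≤ 2*tot - 3)) → (2*tot < -9 ∧ 3*tot ≠ 6 ∧ 3*tot + 2*z > 6 ∧ (¬(3*z ≤ tot)))).
Check whether ((t ≠ 6 ∨ 3*z ≤ 2*tot - 3) → (2*tot < -11 ∧ 3*tot ≠ 6 ∧ 4*t + 3*tot > 2 ∧ (¬(6*t ≤ tot - 6)))) ∧ ((¬(t ≠ 6 ∨ 3*z ≤ 2*tot - 3)) → (2*tot < -9 ∧ 3*tot ≠ 6 ∧ 3*tot + 2*z > 6 ∧ (¬(3*z ≤ tot)))) implies it.
Every state satisfying the precondition satisfies the weakest precondition: the implication holds.
Answer: valid


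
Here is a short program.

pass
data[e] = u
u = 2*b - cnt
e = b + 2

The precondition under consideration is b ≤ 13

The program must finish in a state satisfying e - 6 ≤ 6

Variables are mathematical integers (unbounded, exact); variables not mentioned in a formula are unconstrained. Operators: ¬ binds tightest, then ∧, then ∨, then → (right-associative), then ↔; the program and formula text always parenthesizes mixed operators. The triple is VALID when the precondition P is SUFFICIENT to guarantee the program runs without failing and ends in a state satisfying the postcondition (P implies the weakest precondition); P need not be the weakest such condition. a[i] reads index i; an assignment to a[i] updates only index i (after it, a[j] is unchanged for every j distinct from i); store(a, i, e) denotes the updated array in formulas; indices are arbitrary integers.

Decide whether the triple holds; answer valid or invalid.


Working backward. After the program, the postcondition e - 6 ≤ 6 must hold; in canonical form it is e ≤ 12.
Before e := b + 2: b ≤ 10
Before u := 2*b - cnt: b ≤ 10
Before data[e] := u: b ≤ 10
Before skip: b ≤ 10
The weakest precondition is b ≤ 10.
Check whether b ≤ 13 implies it.
Countermodel: at the initial state b = 11, the precondition holds but the weakest precondition fails.
Answer: invalid


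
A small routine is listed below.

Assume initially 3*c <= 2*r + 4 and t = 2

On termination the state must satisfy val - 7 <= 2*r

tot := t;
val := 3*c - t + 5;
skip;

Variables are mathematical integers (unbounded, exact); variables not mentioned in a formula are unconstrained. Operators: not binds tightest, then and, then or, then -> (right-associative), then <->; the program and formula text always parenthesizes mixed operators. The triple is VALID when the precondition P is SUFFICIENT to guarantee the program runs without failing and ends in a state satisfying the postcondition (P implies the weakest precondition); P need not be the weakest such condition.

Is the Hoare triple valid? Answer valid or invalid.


Working backward. After the program, the postcondition val - 7 <= 2*r must hold; in canonical form it is val <= 2*r + 7.
Before skip: val <= 2*r + 7
Before val := 3*c - t + 5: 3*c <= 2*r + t + 2
Before tot := t: 3*c <= 2*r + t + 2
The weakest precondition is 3*c <= 2*r + t + 2.
Check whether 3*c <= 2*r + 4 and t = 2 implies it.
Every state satisfying the precondition satisfies the weakest precondition: the implication holds.
Answer: valid


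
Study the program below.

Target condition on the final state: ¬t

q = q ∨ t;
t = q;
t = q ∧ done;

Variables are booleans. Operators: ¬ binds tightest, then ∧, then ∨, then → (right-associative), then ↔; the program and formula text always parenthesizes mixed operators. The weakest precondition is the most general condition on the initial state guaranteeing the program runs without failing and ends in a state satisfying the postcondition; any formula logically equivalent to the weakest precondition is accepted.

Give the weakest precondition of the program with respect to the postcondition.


Working backward. After the program, ¬t must hold.
Before t := q ∧ done: ¬(q ∧ done)
Before t := q: ¬(q ∧ done)
Before q := q ∨ t: ¬((q ∨ t) ∧ done)
Answer: WP = ¬((q ∨ t) ∧ done)


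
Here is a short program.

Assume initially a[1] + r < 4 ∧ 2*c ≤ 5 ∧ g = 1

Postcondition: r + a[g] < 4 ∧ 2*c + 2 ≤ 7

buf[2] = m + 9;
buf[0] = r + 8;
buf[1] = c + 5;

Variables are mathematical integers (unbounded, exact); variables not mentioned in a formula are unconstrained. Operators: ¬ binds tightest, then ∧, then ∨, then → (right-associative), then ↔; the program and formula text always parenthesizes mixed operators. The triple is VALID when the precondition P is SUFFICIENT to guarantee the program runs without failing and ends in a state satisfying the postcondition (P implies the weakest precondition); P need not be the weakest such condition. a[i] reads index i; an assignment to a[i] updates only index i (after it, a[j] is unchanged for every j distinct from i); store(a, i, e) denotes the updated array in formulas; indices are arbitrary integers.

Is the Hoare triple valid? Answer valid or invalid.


Working backward. After the program, the postcondition r + a[g] < 4 ∧ 2*c + 2 ≤ 7 must hold; in canonical form it is a[g] + r < 4 ∧ 2*c ≤ 5.
Before buf[1] := c + 5: a[g] + r < 4 ∧ 2*c ≤ 5
Before buf[0] := r + 8: a[g] + r < 4 ∧ 2*c ≤ 5
Before buf[2] := m + 9: a[g] + r < 4 ∧ 2*c ≤ 5
The weakest precondition is a[g] + r < 4 ∧ 2*c ≤ 5.
Check whether a[1] + r < 4 ∧ 2*c ≤ 5 ∧ g = 1 implies it.
Every state satisfying the precondition satisfies the weakest precondition: the implication holds.
Answer: valid


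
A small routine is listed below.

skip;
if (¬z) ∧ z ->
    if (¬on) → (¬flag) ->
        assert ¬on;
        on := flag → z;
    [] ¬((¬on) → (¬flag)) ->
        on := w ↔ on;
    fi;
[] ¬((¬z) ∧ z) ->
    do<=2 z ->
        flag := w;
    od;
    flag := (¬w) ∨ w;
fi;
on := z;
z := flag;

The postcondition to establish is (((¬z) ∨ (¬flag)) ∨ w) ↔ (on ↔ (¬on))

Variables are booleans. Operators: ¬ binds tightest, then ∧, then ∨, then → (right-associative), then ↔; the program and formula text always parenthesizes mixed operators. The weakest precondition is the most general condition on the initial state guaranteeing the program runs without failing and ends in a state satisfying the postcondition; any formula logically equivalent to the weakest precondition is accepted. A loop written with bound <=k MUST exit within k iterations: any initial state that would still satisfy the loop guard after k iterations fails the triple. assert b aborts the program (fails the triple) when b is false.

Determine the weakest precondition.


Working backward. After the program, the postcondition (((¬z) ∨ (¬flag)) ∨ w) ↔ (on ↔ (¬on)) must hold; in canonical form it is ((¬z) ∨ (¬flag) ∨ w) ↔ (on ↔ (¬on)).
Before z := flag: ((¬flag) ∨ w) ↔ (on ↔ (¬on))
Before on := z: ((¬flag) ∨ w) ↔ (z ↔ (¬z))
Then branch requires (((¬on) → (¬flag)) → ((¬on) ∧ (((¬flag) ∨ w) ↔ (z ↔ (¬z))))) ∧ ((¬((¬on) → (¬flag))) → (((¬flag) ∨ w) ↔ (z ↔ (¬z)))); else branch requires (z → ((z → ((¬z) ∧ (w ↔ (z ↔ (¬z))))) ∧ ((¬z) → (w ↔ (z ↔ (¬z)))))) ∧ ((¬z) → (w ↔ (z ↔ (¬z)))).
Before the if: (z → ((z → ((¬z) ∧ (w ↔ (z ↔ (¬z))))) ∧ ((¬z) → (w ↔ (z ↔ (¬z)))))) ∧ ((¬z) → (w ↔ (z ↔ (¬z))))
Before skip: (z → ((z → ((¬z) ∧ (w ↔ (z ↔ (¬z))))) ∧ ((¬z) → (w ↔ (z ↔ (¬z)))))) ∧ ((¬z) → (w ↔ (z ↔ (¬z))))
Answer: WP = (z → ((z → ((¬z) ∧ (w ↔ (z ↔ (¬z))))) ∧ ((¬z) → (w ↔ (z ↔ (¬z)))))) ∧ ((¬z) → (w ↔ (z ↔ (¬z))))


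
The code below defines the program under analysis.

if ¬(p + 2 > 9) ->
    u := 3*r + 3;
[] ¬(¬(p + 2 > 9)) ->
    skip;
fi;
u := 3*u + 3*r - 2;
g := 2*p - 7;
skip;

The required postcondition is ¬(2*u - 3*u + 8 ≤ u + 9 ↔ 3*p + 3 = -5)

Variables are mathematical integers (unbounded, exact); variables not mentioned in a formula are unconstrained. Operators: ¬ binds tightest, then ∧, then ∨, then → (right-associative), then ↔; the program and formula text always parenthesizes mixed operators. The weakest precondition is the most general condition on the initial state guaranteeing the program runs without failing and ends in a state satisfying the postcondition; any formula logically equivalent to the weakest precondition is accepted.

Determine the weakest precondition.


Working backward. After the program, the postcondition ¬(2*u - 3*u + 8 ≤ u + 9 ↔ 3*p + 3 = -5) must hold; in canonical form it is ¬(2*u ≥ -1 ↔ 3*p = -8).
Before skip: ¬(2*u ≥ -1 ↔ 3*p = -8)
Before g := 2*p - 7: ¬(2*u ≥ -1 ↔ 3*p = -8)
Before u := 3*u + 3*r - 2: ¬(6*r + 6*u ≥ 3 ↔ 3*p = -8)
Then branch requires ¬(24*r ≥ -15 ↔ 3*p = -8); else branch requires ¬(6*r + 6*u ≥ 3 ↔ 3*p = -8).
Before the if: ((¬(p > 7)) → (¬(24*r ≥ -15 ↔ 3*p = -8))) ∧ (p > 7 → (¬(6*r + 6*u ≥ 3 ↔ 3*p = -8)))
Answer: WP = ((¬(p > 7)) → (¬(24*r ≥ -15 ↔ 3*p = -8))) ∧ (p > 7 → (¬(6*r + 6*u ≥ 3 ↔ 3*p = -8)))


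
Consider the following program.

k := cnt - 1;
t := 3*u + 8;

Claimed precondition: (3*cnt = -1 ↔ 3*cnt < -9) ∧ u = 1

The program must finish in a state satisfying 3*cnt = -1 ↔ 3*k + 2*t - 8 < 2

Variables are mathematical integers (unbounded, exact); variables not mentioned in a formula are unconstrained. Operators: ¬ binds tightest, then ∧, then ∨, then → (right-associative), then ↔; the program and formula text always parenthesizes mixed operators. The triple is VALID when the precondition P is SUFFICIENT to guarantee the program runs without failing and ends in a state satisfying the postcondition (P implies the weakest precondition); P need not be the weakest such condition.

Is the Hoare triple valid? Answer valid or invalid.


Working backward. After the program, the postcondition 3*cnt = -1 ↔ 3*k + 2*t - 8 < 2 must hold; in canonical form it is 3*cnt = -1 ↔ 3*k + 2*t < 10.
Before t := 3*u + 8: 3*cnt = -1 ↔ 3*k + 6*u < -6
Before k := cnt - 1: 3*cnt = -1 ↔ 3*cnt + 6*u < -3
The weakest precondition is 3*cnt = -1 ↔ 3*cnt + 6*u < -3.
Check whether (3*cnt = -1 ↔ 3*cnt < -9) ∧ u = 1 implies it.
Every state satisfying the precondition satisfies the weakest precondition: the implication holds.
Answer: valid


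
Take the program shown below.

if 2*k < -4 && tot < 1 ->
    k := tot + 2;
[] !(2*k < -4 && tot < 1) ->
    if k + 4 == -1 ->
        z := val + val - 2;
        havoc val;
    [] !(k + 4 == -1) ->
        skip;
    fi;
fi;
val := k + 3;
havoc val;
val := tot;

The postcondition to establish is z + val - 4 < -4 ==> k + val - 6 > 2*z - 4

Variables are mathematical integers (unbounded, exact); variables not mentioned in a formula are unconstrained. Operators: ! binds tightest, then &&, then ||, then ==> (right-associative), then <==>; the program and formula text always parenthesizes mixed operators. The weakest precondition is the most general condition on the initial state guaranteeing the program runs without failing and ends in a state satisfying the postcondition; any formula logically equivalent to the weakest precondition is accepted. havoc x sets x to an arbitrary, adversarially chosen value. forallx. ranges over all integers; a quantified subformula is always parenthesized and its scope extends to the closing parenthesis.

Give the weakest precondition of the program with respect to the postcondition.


Working backward. After the program, the postcondition z + val - 4 < -4 ==> k + val - 6 > 2*z - 4 must hold; in canonical form it is val + z < 0 ==> k + val > 2*z + 2.
Before val := tot: tot + z < 0 ==> k + tot > 2*z + 2
Before havoc val: tot + z < 0 ==> k + tot > 2*z + 2
Before val := k + 3: tot + z < 0 ==> k + tot > 2*z + 2
Then branch requires tot + z < 0 ==> 2*tot > 2*z; else branch requires (k == -5 ==> (tot + 2*val < 2 ==> k + tot > 4*val - 2)) && ((!(k == -5)) ==> (tot + z < 0 ==> k + tot > 2*z + 2)).
Before the if: ((2*k < -4 && tot < 1) ==> (tot + z < 0 ==> 2*tot > 2*z)) && ((!(2*k < -4 && tot < 1)) ==> ((k == -5 ==> (tot + 2*val < 2 ==> k + tot > 4*val - 2)) && ((!(k == -5)) ==> (tot + z < 0 ==> k + tot > 2*z + 2))))
Answer: WP = ((2*k < -4 && tot < 1) ==> (tot + z < 0 ==> 2*tot > 2*z)) && ((!(2*k < -4 && tot < 1)) ==> ((k == -5 ==> (tot + 2*val < 2 ==> k + tot > 4*val - 2)) && ((!(k == -5)) ==> (tot + z < 0 ==> k + tot > 2*z + 2))))


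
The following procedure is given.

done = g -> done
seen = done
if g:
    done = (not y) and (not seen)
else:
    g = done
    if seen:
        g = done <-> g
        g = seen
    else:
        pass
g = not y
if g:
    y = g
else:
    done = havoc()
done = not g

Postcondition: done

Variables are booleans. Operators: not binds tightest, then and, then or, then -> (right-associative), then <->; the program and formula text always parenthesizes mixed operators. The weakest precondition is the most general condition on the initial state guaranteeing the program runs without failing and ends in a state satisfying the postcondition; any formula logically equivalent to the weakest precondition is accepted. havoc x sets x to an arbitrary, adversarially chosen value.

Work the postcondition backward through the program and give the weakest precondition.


Working backward. After the program, done must hold.
Before done := not g: not g
Then branch requires not g; else branch requires not g.
Before the if: g -> (not g)
Before g := not y: (not y) -> y
Then branch requires (not y) -> y; else branch requires (seen -> ((not y) -> y)) and ((not seen) -> ((not y) -> y)).
Before the if: (g -> ((not y) -> y)) and ((not g) -> ((seen -> ((not y) -> y)) and ((not seen) -> ((not y) -> y))))
Before seen := done: (g -> ((not y) -> y)) and ((not g) -> ((done -> ((not y) -> y)) and ((not done) -> ((not y) -> y))))
Before done := g -> done: (g -> ((not y) -> y)) and ((not g) -> (((g -> done) -> ((not y) -> y)) and ((not (g -> done)) -> ((not y) -> y))))
Answer: WP = (g -> ((not y) -> y)) and ((not g) -> (((g -> done) -> ((not y) -> y)) and ((not (g -> done)) -> ((not y) -> y))))
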